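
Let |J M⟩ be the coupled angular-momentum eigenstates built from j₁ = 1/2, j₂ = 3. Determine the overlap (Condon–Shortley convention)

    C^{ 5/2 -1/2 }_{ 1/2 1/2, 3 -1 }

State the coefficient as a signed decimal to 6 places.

+0.755929

√[6·1!0!5!/7! · 1!0!2!4!2!3!] = √(576/7)
  +(−1)^0/∏(0,1,0,2,0,3)! = 1/12  (running 1/12)
⟨..|..⟩ = √(576/7)·(1/12) = +0.755929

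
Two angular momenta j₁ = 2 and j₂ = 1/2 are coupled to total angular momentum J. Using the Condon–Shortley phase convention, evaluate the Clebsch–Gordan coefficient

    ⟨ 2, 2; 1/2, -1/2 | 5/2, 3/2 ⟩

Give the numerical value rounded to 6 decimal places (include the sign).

+0.447214

j₁+j₂−J=0  J+j₁−j₂=4  J−j₁+j₂=1  j₁+j₂+J+1=6
(j₁±m₁, j₂±m₂, J±M) = (4,0,0,1,4,1)
P² = 576/5
sum k=0..0:
  [0] +1/24 = 1/24
S = 1/24
C² = P²·S² = 1/5 ; C = +0.447214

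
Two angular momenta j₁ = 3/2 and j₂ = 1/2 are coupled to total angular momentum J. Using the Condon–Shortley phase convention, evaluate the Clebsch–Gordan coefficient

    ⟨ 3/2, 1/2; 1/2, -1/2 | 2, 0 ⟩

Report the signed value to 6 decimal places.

triangle: 0!·3!·1!/5! = 6/120
(j±m)!: 2!·1!·0!·1!·2!·2! = 8
prefactor² = (2J+1)·Δ·N² = 2
  k=0: +1/(0!·0!·1!·0!·2!·1!) = 1/2
Σ = 1/2  ⇒  CG² = 2·1/2² = 1/2
CG = +√(1/2) = +0.707107

+√(1/2) = +0.707107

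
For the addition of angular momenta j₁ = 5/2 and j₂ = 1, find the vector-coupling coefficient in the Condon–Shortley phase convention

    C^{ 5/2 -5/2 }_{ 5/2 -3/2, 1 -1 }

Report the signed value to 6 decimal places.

triangle: 1!*4!*1!/7! = 24/5040
(j±m)!: 1!*4!*0!*2!*0!*5! = 5760
prefactor² = (2J+1)*Δ*N² = 1152/7
  k=0: +1/(0!*1!*4!*0!*0!*1!) = 1/24
Σ = 1/24  ⇒  CG² = 1152/7*1/24² = 2/7
CG = +√(2/7) = +0.534522

+√(2/7) ≈ +0.534522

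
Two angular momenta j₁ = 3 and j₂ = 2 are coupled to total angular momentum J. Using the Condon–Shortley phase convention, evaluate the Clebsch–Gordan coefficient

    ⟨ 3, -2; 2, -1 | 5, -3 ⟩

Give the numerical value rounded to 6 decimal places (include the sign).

+√(8/15) = +0.730297

triangle: 0!×6!×4!/11! = 17280/39916800
(j±m)!: 1!×5!×1!×3!×2!×8! = 58060800
prefactor² = (2J+1)×Δ×N² = 276480
  k=0: +1/(0!×0!×5!×1!×1!×3!) = 1/720
Σ = 1/720  ⇒  CG² = 276480×1/720² = 8/15
CG = +√(8/15) = +0.730297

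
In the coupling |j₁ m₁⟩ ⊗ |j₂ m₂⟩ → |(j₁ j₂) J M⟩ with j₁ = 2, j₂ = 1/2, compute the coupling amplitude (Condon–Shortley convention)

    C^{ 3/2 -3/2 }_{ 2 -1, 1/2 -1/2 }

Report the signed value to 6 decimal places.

+√(1/5) = +0.447214

√[4·1!3!0!/5! · 1!3!0!1!0!3!] = √(36/5)
  +(−1)^0/∏(0,1,3,0,0,0)! = 1/6  (running 1/6)
⟨..|..⟩ = √(36/5)·(1/6) = +0.447214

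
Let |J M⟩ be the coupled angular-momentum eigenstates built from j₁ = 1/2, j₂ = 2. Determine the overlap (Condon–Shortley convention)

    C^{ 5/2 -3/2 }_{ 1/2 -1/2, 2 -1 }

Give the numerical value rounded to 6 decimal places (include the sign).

+√(4/5) ≈ +0.894427

√[6·0!1!4!/6! · 0!1!1!3!1!4!] = √(144/5)
  +(−1)^0/∏(0,0,1,1,0,3)! = 1/6  (running 1/6)
⟨..|..⟩ = √(144/5)·(1/6) = +0.894427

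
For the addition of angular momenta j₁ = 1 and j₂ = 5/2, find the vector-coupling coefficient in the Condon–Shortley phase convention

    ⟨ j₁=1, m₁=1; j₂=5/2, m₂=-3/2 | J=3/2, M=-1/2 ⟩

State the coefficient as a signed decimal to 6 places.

j₁+j₂−J=2  J+j₁−j₂=0  J−j₁+j₂=3  j₁+j₂+J+1=6
(j₁±m₁, j₂±m₂, J±M) = (2,0,1,4,1,2)
P² = 32/5
sum k=0..0:
  [0] +1/4 = 1/4
S = 1/4
C² = P²·S² = 2/5 ; C = +0.632456

+0.632456  (= +√(2/5))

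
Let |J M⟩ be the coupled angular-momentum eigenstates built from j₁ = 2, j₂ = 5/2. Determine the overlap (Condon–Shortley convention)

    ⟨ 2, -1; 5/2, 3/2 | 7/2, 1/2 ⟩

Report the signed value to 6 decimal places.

triangle: 1!×3!×4!/9! = 144/362880
(j±m)!: 1!×3!×4!×1!×4!×3! = 20736
prefactor² = (2J+1)×Δ×N² = 2304/35
  k=0: +1/(0!×1!×3!×4!×0!×0!) = 1/144
  k=1: −1/(1!×0!×2!×3!×1!×1!) = -1/12
Σ = -11/144  ⇒  CG² = 2304/35×(-11/144)² = 121/315
CG = −√(121/315) = -0.619780

−√(121/315) = -0.619780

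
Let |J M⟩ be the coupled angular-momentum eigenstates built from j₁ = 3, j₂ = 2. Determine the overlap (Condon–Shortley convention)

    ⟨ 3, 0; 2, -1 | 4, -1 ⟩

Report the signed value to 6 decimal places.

√[9·1!5!3!/10! · 3!3!1!3!3!5!] = √(1944/7)
  +(−1)^0/∏(0,1,3,1,2,2)! = 1/24  (running 1/24)
  +(−1)^1/∏(1,0,2,0,3,3)! = -1/72  (running 1/36)
⟨..|..⟩ = √(1944/7)·(1/36) = +0.462910

+√(3/14) ≈ +0.462910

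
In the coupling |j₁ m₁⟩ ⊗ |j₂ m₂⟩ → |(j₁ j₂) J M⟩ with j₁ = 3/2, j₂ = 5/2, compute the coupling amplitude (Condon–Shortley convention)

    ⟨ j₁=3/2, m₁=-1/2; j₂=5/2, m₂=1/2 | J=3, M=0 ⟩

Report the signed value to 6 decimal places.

√[7·1!2!4!/8! · 1!2!3!2!3!3!] = √(36/5)
  +(−1)^0/∏(0,1,2,3,0,1)! = 1/12  (running 1/12)
  +(−1)^1/∏(1,0,1,2,1,2)! = -1/4  (running -1/6)
⟨..|..⟩ = √(36/5)·(-1/6) = -0.447214

-0.447214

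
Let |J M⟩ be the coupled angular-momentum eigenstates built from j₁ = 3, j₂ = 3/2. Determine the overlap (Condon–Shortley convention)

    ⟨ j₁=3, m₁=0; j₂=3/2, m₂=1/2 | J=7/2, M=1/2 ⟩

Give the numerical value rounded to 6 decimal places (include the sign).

-0.308607  (= −√(2/21))

j₁+j₂−J=1  J+j₁−j₂=5  J−j₁+j₂=2  j₁+j₂+J+1=9
(j₁±m₁, j₂±m₂, J±M) = (3,3,2,1,4,3)
P² = 384/7
sum k=0..1:
  [0] +1/24 = 1/24
  [1] −1/12 = -1/12
S = -1/24
C² = P²·S² = 2/21 ; C = -0.308607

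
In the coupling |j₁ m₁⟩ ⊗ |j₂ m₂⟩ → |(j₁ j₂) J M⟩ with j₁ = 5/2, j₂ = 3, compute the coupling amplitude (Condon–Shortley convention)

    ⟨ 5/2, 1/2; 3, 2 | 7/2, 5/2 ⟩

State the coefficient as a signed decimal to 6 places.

-0.178174

triangle: 2!*3!*4!/10! = 288/3628800
(j±m)!: 3!*2!*5!*1!*6!*1! = 1036800
prefactor² = (2J+1)*Δ*N² = 4608/7
  k=1: −1/(1!*1!*1!*4!*2!*0!) = -1/48
  k=2: +1/(2!*0!*0!*3!*3!*1!) = 1/72
Σ = -1/144  ⇒  CG² = 4608/7*(-1/144)² = 2/63
CG = −√(2/63) = -0.178174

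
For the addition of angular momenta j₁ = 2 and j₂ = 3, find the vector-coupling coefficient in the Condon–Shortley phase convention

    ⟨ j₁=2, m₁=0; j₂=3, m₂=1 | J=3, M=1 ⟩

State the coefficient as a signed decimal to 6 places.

triangle: 2!*2!*4!/9! = 96/362880
(j±m)!: 2!*2!*4!*2!*4!*2! = 9216
prefactor² = (2J+1)*Δ*N² = 256/15
  k=0: +1/(0!*2!*2!*4!*0!*0!) = 1/96
  k=1: −1/(1!*1!*1!*3!*1!*1!) = -1/6
  k=2: +1/(2!*0!*0!*2!*2!*2!) = 1/16
Σ = -3/32  ⇒  CG² = 256/15*(-3/32)² = 3/20
CG = −√(3/20) = -0.387298

-0.387298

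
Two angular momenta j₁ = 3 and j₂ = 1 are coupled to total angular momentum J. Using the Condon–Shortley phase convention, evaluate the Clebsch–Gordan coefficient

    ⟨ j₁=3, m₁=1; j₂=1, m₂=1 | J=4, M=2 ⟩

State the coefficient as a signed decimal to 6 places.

√[9·0!6!2!/9! · 4!2!2!0!6!2!] = √(34560/7)
  +(−1)^0/∏(0,0,2,2,4,0)! = 1/96  (running 1/96)
⟨..|..⟩ = √(34560/7)·(1/96) = +0.731925

+0.731925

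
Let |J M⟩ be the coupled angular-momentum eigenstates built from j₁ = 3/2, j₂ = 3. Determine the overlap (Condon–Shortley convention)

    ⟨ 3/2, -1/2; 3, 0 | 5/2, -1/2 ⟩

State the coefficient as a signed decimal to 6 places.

-0.414039  (= −√(6/35))

√[6·2!1!4!/8! · 1!2!3!3!2!3!] = √(216/35)
  +(−1)^1/∏(1,1,1,2,0,2)! = -1/4  (running -1/4)
  +(−1)^2/∏(2,0,0,1,1,3)! = 1/12  (running -1/6)
⟨..|..⟩ = √(216/35)·(-1/6) = -0.414039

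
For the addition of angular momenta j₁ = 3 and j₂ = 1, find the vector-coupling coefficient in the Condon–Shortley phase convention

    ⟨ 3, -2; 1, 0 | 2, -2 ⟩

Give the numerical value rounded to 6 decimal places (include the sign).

j₁+j₂−J=2  J+j₁−j₂=4  J−j₁+j₂=0  j₁+j₂+J+1=7
(j₁±m₁, j₂±m₂, J±M) = (1,5,1,1,0,4)
P² = 960/7
sum k=1..1:
  [1] −1/24 = -1/24
S = -1/24
C² = P²·S² = 5/21 ; C = -0.487950

-0.487950  (= −√(5/21))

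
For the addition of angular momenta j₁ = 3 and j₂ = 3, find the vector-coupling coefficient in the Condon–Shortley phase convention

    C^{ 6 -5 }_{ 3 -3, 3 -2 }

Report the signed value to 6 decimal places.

+0.707107

j₁+j₂−J=0  J+j₁−j₂=6  J−j₁+j₂=6  j₁+j₂+J+1=13
(j₁±m₁, j₂±m₂, J±M) = (0,6,1,5,1,11)
P² = 3732480000
sum k=0..0:
  [0] +1/86400 = 1/86400
S = 1/86400
C² = P²·S² = 1/2 ; C = +0.707107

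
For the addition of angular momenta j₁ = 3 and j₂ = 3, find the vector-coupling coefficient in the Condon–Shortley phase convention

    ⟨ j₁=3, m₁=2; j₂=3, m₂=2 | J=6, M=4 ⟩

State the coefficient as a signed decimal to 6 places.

+√(6/11) ≈ +0.738549

j₁+j₂−J=0  J+j₁−j₂=6  J−j₁+j₂=6  j₁+j₂+J+1=13
(j₁±m₁, j₂±m₂, J±M) = (5,1,5,1,10,2)
P² = 1244160000/11
sum k=0..0:
  [0] +1/14400 = 1/14400
S = 1/14400
C² = P²·S² = 6/11 ; C = +0.738549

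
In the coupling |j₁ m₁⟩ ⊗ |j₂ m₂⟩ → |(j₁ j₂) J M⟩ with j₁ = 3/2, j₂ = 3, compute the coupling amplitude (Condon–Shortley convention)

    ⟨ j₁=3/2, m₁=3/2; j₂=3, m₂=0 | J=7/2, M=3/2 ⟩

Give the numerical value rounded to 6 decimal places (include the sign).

+0.690066  (= +√(10/21))

triangle: 1!*2!*5!/9! = 240/362880
(j±m)!: 3!*0!*3!*3!*5!*2! = 51840
prefactor² = (2J+1)*Δ*N² = 1920/7
  k=0: +1/(0!*1!*0!*3!*2!*2!) = 1/24
Σ = 1/24  ⇒  CG² = 1920/7*1/24² = 10/21
CG = +√(10/21) = +0.690066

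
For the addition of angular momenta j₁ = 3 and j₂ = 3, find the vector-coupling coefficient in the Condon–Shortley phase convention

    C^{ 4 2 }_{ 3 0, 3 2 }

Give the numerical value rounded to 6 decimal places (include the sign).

√[9·2!4!4!/11! · 3!3!5!1!6!2!] = √(124416/77)
  +(−1)^1/∏(1,1,2,4,2,0)! = -1/96  (running -1/96)
  +(−1)^2/∏(2,0,1,3,3,1)! = 1/72  (running 1/288)
⟨..|..⟩ = √(124416/77)·(1/288) = +0.139573

+0.139573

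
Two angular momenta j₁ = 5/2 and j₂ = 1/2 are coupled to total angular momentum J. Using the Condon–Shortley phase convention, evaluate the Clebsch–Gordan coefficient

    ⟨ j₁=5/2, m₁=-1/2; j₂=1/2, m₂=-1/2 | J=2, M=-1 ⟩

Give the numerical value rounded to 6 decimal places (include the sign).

triangle: 1!·4!·0!/6! = 24/720
(j±m)!: 2!·3!·0!·1!·1!·3! = 72
prefactor² = (2J+1)·Δ·N² = 12
  k=0: +1/(0!·1!·3!·0!·1!·0!) = 1/6
Σ = 1/6  ⇒  CG² = 12·1/6² = 1/3
CG = +√(1/3) = +0.577350

+√(1/3) = +0.577350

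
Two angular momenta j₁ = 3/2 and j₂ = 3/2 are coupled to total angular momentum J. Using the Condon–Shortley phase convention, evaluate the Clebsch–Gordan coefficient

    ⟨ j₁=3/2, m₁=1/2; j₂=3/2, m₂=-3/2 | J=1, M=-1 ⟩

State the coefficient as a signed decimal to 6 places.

+√(3/10) = +0.547723

triangle: 2!*1!*1!/5! = 2/120
(j±m)!: 2!*1!*0!*3!*0!*2! = 24
prefactor² = (2J+1)*Δ*N² = 6/5
  k=0: +1/(0!*2!*1!*0!*0!*1!) = 1/2
Σ = 1/2  ⇒  CG² = 6/5*1/2² = 3/10
CG = +√(3/10) = +0.547723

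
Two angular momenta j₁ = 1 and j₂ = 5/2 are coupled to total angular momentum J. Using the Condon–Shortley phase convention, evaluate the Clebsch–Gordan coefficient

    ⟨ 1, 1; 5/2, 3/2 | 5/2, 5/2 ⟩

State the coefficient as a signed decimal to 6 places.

triangle: 1!*1!*4!/7! = 24/5040
(j±m)!: 2!*0!*4!*1!*5!*0! = 5760
prefactor² = (2J+1)*Δ*N² = 1152/7
  k=0: +1/(0!*1!*0!*4!*1!*0!) = 1/24
Σ = 1/24  ⇒  CG² = 1152/7*1/24² = 2/7
CG = +√(2/7) = +0.534522

+0.534522  (= +√(2/7))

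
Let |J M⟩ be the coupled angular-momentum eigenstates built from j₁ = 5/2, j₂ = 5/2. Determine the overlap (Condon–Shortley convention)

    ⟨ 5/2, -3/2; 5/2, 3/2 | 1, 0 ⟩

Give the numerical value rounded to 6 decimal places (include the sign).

−√(9/70) ≈ -0.358569

triangle: 4!·1!·1!/7! = 24/5040
(j±m)!: 1!·4!·4!·1!·1!·1! = 576
prefactor² = (2J+1)·Δ·N² = 288/35
  k=3: −1/(3!·1!·1!·1!·0!·0!) = -1/6
  k=4: +1/(4!·0!·0!·0!·1!·1!) = 1/24
Σ = -1/8  ⇒  CG² = 288/35·(-1/8)² = 9/70
CG = −√(9/70) = -0.358569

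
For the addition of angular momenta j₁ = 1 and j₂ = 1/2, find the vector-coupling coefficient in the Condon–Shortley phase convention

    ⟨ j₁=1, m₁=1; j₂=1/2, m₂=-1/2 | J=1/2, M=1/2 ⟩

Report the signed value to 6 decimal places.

+√(2/3) = +0.816497

√[2·1!1!0!/3! · 2!0!0!1!1!0!] = √(2/3)
  +(−1)^0/∏(0,1,0,0,1,0)! = 1  (running 1)
⟨..|..⟩ = √(2/3)·(1) = +0.816497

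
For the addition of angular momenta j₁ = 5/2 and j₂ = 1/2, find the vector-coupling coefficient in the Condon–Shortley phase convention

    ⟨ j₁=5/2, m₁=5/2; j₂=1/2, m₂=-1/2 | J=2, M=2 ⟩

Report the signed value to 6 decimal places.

+0.912871  (= +√(5/6))

√[5·1!4!0!/6! · 5!0!0!1!4!0!] = √(480)
  +(−1)^0/∏(0,1,0,0,4,0)! = 1/24  (running 1/24)
⟨..|..⟩ = √(480)·(1/24) = +0.912871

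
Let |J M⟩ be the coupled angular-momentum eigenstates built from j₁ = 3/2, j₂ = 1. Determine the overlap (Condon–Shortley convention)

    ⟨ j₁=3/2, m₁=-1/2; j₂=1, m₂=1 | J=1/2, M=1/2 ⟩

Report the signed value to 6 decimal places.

j₁+j₂−J=2  J+j₁−j₂=1  J−j₁+j₂=0  j₁+j₂+J+1=4
(j₁±m₁, j₂±m₂, J±M) = (1,2,2,0,1,0)
P² = 2/3
sum k=2..2:
  [2] +1/2 = 1/2
S = 1/2
C² = P²·S² = 1/6 ; C = +0.408248

+0.408248  (= +√(1/6))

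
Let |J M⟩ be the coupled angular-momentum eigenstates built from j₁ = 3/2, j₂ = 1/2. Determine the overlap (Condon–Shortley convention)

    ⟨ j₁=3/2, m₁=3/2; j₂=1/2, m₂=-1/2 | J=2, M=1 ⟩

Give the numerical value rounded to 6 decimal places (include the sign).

triangle: 0!*3!*1!/5! = 6/120
(j±m)!: 3!*0!*0!*1!*3!*1! = 36
prefactor² = (2J+1)*Δ*N² = 9
  k=0: +1/(0!*0!*0!*0!*3!*1!) = 1/6
Σ = 1/6  ⇒  CG² = 9*1/6² = 1/4
CG = +√(1/4) = +0.500000

+0.500000  (= +√(1/4))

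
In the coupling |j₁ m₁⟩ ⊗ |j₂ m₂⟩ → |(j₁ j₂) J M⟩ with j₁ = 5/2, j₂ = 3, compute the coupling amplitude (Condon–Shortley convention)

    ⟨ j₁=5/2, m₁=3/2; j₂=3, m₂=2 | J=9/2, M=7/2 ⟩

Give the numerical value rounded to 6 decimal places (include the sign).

-0.100504

triangle: 1!*4!*5!/11! = 2880/39916800
(j±m)!: 4!*1!*5!*1!*8!*1! = 116121600
prefactor² = (2J+1)*Δ*N² = 921600/11
  k=0: +1/(0!*1!*1!*5!*3!*0!) = 1/720
  k=1: −1/(1!*0!*0!*4!*4!*1!) = -1/576
Σ = -1/2880  ⇒  CG² = 921600/11*(-1/2880)² = 1/99
CG = −√(1/99) = -0.100504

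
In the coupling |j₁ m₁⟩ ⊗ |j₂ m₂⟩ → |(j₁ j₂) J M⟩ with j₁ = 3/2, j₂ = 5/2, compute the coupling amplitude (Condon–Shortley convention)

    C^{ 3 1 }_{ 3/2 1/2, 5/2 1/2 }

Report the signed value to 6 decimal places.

+√(1/60) = +0.129099

√[7·1!2!4!/8! · 2!1!3!2!4!2!] = √(48/5)
  +(−1)^0/∏(0,1,1,3,1,1)! = 1/6  (running 1/6)
  +(−1)^1/∏(1,0,0,2,2,2)! = -1/8  (running 1/24)
⟨..|..⟩ = √(48/5)·(1/24) = +0.129099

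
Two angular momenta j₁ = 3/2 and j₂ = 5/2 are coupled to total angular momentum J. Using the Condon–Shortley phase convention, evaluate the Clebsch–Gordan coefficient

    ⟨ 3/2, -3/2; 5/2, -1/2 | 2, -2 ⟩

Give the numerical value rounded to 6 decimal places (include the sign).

+√(1/7) ≈ +0.377964

triangle: 2!×1!×3!/7! = 12/5040
(j±m)!: 0!×3!×2!×3!×0!×4! = 1728
prefactor² = (2J+1)×Δ×N² = 144/7
  k=2: +1/(2!×0!×1!×0!×0!×3!) = 1/12
Σ = 1/12  ⇒  CG² = 144/7×1/12² = 1/7
CG = +√(1/7) = +0.377964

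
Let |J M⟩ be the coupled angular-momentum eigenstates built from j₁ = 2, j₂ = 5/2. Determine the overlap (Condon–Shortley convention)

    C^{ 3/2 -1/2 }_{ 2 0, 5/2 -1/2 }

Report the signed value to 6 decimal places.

-0.239046

√[4·3!1!2!/7! · 2!2!2!3!1!2!] = √(32/35)
  +(−1)^1/∏(1,2,1,1,0,1)! = -1/2  (running -1/2)
  +(−1)^2/∏(2,1,0,0,1,2)! = 1/4  (running -1/4)
⟨..|..⟩ = √(32/35)·(-1/4) = -0.239046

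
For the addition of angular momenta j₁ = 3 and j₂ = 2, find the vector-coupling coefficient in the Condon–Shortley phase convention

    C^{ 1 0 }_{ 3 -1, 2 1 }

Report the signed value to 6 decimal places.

−√(8/35) = -0.478091

√[3·4!2!0!/7! · 2!4!3!1!1!1!] = √(288/35)
  +(−1)^3/∏(3,1,1,0,1,0)! = -1/6  (running -1/6)
⟨..|..⟩ = √(288/35)·(-1/6) = -0.478091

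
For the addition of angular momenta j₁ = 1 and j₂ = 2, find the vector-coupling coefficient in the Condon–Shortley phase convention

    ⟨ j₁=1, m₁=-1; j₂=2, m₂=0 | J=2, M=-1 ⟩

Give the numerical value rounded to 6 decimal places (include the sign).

√[5·1!1!3!/6! · 0!2!2!2!1!3!] = √(2)
  +(−1)^1/∏(1,0,1,1,0,2)! = -1/2  (running -1/2)
⟨..|..⟩ = √(2)·(-1/2) = -0.707107

-0.707107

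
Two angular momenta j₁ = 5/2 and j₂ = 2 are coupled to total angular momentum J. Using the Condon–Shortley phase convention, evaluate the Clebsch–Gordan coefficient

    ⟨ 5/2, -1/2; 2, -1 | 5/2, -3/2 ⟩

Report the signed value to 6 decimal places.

triangle: 2!·3!·2!/8! = 24/40320
(j±m)!: 2!·3!·1!·3!·1!·4! = 1728
prefactor² = (2J+1)·Δ·N² = 216/35
  k=0: +1/(0!·2!·3!·1!·0!·1!) = 1/12
  k=1: −1/(1!·1!·2!·0!·1!·2!) = -1/4
Σ = -1/6  ⇒  CG² = 216/35·(-1/6)² = 6/35
CG = −√(6/35) = -0.414039

−√(6/35) ≈ -0.414039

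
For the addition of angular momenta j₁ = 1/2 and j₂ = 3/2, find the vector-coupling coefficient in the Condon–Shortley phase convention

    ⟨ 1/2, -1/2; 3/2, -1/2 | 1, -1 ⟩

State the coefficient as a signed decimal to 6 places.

-0.500000  (= −√(1/4))

triangle: 1!×0!×2!/4! = 2/24
(j±m)!: 0!×1!×1!×2!×0!×2! = 4
prefactor² = (2J+1)×Δ×N² = 1
  k=1: −1/(1!×0!×0!×0!×0!×2!) = -1/2
Σ = -1/2  ⇒  CG² = 1×(-1/2)² = 1/4
CG = −√(1/4) = -0.500000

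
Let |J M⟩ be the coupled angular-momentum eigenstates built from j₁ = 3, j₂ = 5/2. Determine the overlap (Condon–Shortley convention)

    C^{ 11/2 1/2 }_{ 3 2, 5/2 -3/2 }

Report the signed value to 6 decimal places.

j₁+j₂−J=0  J+j₁−j₂=6  J−j₁+j₂=5  j₁+j₂+J+1=12
(j₁±m₁, j₂±m₂, J±M) = (5,1,1,4,6,5)
P² = 41472000/77
sum k=0..0:
  [0] +1/2880 = 1/2880
S = 1/2880
C² = P²·S² = 5/77 ; C = +0.254824

+√(5/77) ≈ +0.254824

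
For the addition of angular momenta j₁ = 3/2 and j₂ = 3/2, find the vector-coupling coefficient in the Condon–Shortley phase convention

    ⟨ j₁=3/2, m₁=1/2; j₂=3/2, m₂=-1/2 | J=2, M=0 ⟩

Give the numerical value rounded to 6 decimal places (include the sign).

+0.500000

triangle: 1!×2!×2!/6! = 4/720
(j±m)!: 2!×1!×1!×2!×2!×2! = 16
prefactor² = (2J+1)×Δ×N² = 4/9
  k=0: +1/(0!×1!×1!×1!×1!×1!) = 1
  k=1: −1/(1!×0!×0!×0!×2!×2!) = -1/4
Σ = 3/4  ⇒  CG² = 4/9×3/4² = 1/4
CG = +√(1/4) = +0.500000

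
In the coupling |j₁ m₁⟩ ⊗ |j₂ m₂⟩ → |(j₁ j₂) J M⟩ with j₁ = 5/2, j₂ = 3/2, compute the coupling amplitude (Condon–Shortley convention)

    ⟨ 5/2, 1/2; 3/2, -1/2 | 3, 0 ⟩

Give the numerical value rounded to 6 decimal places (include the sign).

j₁+j₂−J=1  J+j₁−j₂=4  J−j₁+j₂=2  j₁+j₂+J+1=8
(j₁±m₁, j₂±m₂, J±M) = (3,2,1,2,3,3)
P² = 36/5
sum k=0..1:
  [0] +1/4 = 1/4
  [1] −1/12 = -1/12
S = 1/6
C² = P²·S² = 1/5 ; C = +0.447214

+√(1/5) ≈ +0.447214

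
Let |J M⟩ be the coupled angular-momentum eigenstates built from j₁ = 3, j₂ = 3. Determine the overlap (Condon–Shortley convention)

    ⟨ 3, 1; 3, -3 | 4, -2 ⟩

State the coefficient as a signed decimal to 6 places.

+0.592157  (= +√(27/77))

√[9·2!4!4!/11! · 4!2!0!6!2!6!] = √(995328/77)
  +(−1)^0/∏(0,2,2,0,2,4)! = 1/192  (running 1/192)
⟨..|..⟩ = √(995328/77)·(1/192) = +0.592157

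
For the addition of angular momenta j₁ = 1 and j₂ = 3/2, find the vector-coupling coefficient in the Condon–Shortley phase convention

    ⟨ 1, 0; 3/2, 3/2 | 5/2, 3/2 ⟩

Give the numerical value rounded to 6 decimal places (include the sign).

+0.632456

j₁+j₂−J=0  J+j₁−j₂=2  J−j₁+j₂=3  j₁+j₂+J+1=6
(j₁±m₁, j₂±m₂, J±M) = (1,1,3,0,4,1)
P² = 72/5
sum k=0..0:
  [0] +1/6 = 1/6
S = 1/6
C² = P²·S² = 2/5 ; C = +0.632456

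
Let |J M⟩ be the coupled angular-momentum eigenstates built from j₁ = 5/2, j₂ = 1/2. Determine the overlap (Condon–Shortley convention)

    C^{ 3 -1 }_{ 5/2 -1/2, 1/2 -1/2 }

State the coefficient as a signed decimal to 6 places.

+0.816497

triangle: 0!×5!×1!/7! = 120/5040
(j±m)!: 2!×3!×0!×1!×2!×4! = 576
prefactor² = (2J+1)×Δ×N² = 96
  k=0: +1/(0!×0!×3!×0!×2!×1!) = 1/12
Σ = 1/12  ⇒  CG² = 96×1/12² = 2/3
CG = +√(2/3) = +0.816497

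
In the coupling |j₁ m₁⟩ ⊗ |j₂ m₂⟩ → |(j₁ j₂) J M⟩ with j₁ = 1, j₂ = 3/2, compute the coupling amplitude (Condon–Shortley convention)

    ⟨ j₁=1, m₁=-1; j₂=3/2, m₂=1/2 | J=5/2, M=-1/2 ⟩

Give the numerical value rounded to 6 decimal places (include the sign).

+0.547723

√[6·0!2!3!/6! · 0!2!2!1!2!3!] = √(24/5)
  +(−1)^0/∏(0,0,2,2,0,1)! = 1/4  (running 1/4)
⟨..|..⟩ = √(24/5)·(1/4) = +0.547723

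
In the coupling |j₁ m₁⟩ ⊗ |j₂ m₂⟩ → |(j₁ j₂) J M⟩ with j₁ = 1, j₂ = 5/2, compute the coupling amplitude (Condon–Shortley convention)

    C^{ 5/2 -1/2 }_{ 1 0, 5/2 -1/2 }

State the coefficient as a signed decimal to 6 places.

j₁+j₂−J=1  J+j₁−j₂=1  J−j₁+j₂=4  j₁+j₂+J+1=7
(j₁±m₁, j₂±m₂, J±M) = (1,1,2,3,2,3)
P² = 144/35
sum k=0..1:
  [0] +1/4 = 1/4
  [1] −1/6 = -1/6
S = 1/12
C² = P²·S² = 1/35 ; C = +0.169031

+0.169031  (= +√(1/35))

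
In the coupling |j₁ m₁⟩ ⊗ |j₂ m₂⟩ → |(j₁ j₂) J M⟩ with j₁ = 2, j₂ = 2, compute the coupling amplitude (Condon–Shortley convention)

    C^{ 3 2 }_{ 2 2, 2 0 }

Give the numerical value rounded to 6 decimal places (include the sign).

+0.707107  (= +√(1/2))

triangle: 1!*3!*3!/8! = 36/40320
(j±m)!: 4!*0!*2!*2!*5!*1! = 11520
prefactor² = (2J+1)*Δ*N² = 72
  k=0: +1/(0!*1!*0!*2!*3!*1!) = 1/12
Σ = 1/12  ⇒  CG² = 72*1/12² = 1/2
CG = +√(1/2) = +0.707107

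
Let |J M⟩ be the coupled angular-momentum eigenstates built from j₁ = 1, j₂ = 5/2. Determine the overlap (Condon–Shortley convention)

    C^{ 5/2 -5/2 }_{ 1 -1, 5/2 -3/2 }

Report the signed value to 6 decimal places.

−√(2/7) = -0.534522

triangle: 1!×1!×4!/7! = 24/5040
(j±m)!: 0!×2!×1!×4!×0!×5! = 5760
prefactor² = (2J+1)×Δ×N² = 1152/7
  k=1: −1/(1!×0!×1!×0!×0!×4!) = -1/24
Σ = -1/24  ⇒  CG² = 1152/7×(-1/24)² = 2/7
CG = −√(2/7) = -0.534522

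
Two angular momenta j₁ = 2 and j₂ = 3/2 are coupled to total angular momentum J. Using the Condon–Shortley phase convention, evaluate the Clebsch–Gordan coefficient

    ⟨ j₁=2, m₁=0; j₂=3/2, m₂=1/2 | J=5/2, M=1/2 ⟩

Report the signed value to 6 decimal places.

triangle: 1!·3!·2!/7! = 12/5040
(j±m)!: 2!·2!·2!·1!·3!·2! = 96
prefactor² = (2J+1)·Δ·N² = 48/35
  k=0: +1/(0!·1!·2!·2!·1!·0!) = 1/4
  k=1: −1/(1!·0!·1!·1!·2!·1!) = -1/2
Σ = -1/4  ⇒  CG² = 48/35·(-1/4)² = 3/35
CG = −√(3/35) = -0.292770

-0.292770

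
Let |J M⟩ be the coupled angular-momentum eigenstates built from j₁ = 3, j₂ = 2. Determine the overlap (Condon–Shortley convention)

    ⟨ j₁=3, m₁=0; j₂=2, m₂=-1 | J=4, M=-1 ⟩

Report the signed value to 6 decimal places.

+0.462910  (= +√(3/14))

j₁+j₂−J=1  J+j₁−j₂=5  J−j₁+j₂=3  j₁+j₂+J+1=10
(j₁±m₁, j₂±m₂, J±M) = (3,3,1,3,3,5)
P² = 1944/7
sum k=0..1:
  [0] +1/24 = 1/24
  [1] −1/72 = -1/72
S = 1/36
C² = P²·S² = 3/14 ; C = +0.462910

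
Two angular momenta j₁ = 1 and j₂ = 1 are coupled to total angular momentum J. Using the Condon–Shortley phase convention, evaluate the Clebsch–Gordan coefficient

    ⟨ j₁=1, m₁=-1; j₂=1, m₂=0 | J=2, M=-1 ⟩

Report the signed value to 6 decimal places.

triangle: 0!×2!×2!/5! = 4/120
(j±m)!: 0!×2!×1!×1!×1!×3! = 12
prefactor² = (2J+1)×Δ×N² = 2
  k=0: +1/(0!×0!×2!×1!×0!×1!) = 1/2
Σ = 1/2  ⇒  CG² = 2×1/2² = 1/2
CG = +√(1/2) = +0.707107

+0.707107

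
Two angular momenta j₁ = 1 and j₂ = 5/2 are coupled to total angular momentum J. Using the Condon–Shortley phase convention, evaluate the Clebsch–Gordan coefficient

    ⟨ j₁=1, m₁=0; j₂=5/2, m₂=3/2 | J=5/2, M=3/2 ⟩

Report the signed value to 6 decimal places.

-0.507093  (= −√(9/35))

j₁+j₂−J=1  J+j₁−j₂=1  J−j₁+j₂=4  j₁+j₂+J+1=7
(j₁±m₁, j₂±m₂, J±M) = (1,1,4,1,4,1)
P² = 576/35
sum k=0..1:
  [0] +1/24 = 1/24
  [1] −1/6 = -1/6
S = -1/8
C² = P²·S² = 9/35 ; C = -0.507093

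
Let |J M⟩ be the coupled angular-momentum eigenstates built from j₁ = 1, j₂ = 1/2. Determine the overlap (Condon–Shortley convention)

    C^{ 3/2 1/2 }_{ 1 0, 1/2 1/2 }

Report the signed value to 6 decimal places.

√[4·0!2!1!/4! · 1!1!1!0!2!1!] = √(2/3)
  +(−1)^0/∏(0,0,1,1,1,0)! = 1  (running 1)
⟨..|..⟩ = √(2/3)·(1) = +0.816497

+0.816497  (= +√(2/3))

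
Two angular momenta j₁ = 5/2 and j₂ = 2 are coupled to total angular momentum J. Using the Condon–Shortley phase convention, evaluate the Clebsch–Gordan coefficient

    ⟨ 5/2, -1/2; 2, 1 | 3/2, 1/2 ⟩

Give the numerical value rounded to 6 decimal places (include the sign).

+0.487950

triangle: 3!·2!·1!/7! = 12/5040
(j±m)!: 2!·3!·3!·1!·2!·1! = 144
prefactor² = (2J+1)·Δ·N² = 48/35
  k=2: +1/(2!·1!·1!·1!·1!·0!) = 1/2
  k=3: −1/(3!·0!·0!·0!·2!·1!) = -1/12
Σ = 5/12  ⇒  CG² = 48/35·5/12² = 5/21
CG = +√(5/21) = +0.487950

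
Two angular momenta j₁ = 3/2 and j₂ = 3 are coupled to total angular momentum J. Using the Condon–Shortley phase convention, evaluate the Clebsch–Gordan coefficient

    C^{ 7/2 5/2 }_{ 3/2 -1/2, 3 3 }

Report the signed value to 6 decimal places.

j₁+j₂−J=1  J+j₁−j₂=2  J−j₁+j₂=5  j₁+j₂+J+1=9
(j₁±m₁, j₂±m₂, J±M) = (1,2,6,0,6,1)
P² = 38400/7
sum k=1..1:
  [1] −1/120 = -1/120
S = -1/120
C² = P²·S² = 8/21 ; C = -0.617213

-0.617213  (= −√(8/21))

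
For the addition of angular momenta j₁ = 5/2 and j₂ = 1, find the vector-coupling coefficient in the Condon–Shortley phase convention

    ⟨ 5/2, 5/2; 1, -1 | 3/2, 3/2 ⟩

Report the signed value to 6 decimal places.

+0.816497

j₁+j₂−J=2  J+j₁−j₂=3  J−j₁+j₂=0  j₁+j₂+J+1=6
(j₁±m₁, j₂±m₂, J±M) = (5,0,0,2,3,0)
P² = 96
sum k=0..0:
  [0] +1/12 = 1/12
S = 1/12
C² = P²·S² = 2/3 ; C = +0.816497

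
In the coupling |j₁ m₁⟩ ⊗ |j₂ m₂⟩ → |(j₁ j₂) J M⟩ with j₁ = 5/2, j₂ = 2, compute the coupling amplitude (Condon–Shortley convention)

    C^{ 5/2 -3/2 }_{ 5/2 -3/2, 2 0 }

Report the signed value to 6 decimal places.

-0.119523

triangle: 2!×3!×2!/8! = 24/40320
(j±m)!: 1!×4!×2!×2!×1!×4! = 2304
prefactor² = (2J+1)×Δ×N² = 288/35
  k=1: −1/(1!×1!×3!×1!×0!×1!) = -1/6
  k=2: +1/(2!×0!×2!×0!×1!×2!) = 1/8
Σ = -1/24  ⇒  CG² = 288/35×(-1/24)² = 1/70
CG = −√(1/70) = -0.119523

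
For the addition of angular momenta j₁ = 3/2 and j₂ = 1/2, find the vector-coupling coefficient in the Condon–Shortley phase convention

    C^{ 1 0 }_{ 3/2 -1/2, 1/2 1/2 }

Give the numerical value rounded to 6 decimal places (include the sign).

j₁+j₂−J=1  J+j₁−j₂=2  J−j₁+j₂=0  j₁+j₂+J+1=4
(j₁±m₁, j₂±m₂, J±M) = (1,2,1,0,1,1)
P² = 1/2
sum k=1..1:
  [1] −1/1 = -1
S = -1
C² = P²·S² = 1/2 ; C = -0.707107

-0.707107  (= −√(1/2))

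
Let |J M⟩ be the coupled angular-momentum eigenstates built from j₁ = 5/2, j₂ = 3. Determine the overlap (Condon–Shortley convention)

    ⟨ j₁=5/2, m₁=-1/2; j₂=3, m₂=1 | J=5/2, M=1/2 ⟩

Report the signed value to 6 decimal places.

+√(8/35) ≈ +0.478091

√[6·3!2!3!/9! · 2!3!4!2!3!2!] = √(288/35)
  +(−1)^1/∏(1,2,2,3,0,0)! = -1/24  (running -1/24)
  +(−1)^2/∏(2,1,1,2,1,1)! = 1/4  (running 5/24)
  +(−1)^3/∏(3,0,0,1,2,2)! = -1/24  (running 1/6)
⟨..|..⟩ = √(288/35)·(1/6) = +0.478091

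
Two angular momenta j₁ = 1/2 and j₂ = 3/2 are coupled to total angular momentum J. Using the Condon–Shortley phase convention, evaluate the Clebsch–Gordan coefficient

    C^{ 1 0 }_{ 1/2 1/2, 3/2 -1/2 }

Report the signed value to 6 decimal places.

√[3·1!0!2!/4! · 1!0!1!2!1!1!] = √(1/2)
  +(−1)^0/∏(0,1,0,1,0,1)! = 1  (running 1)
⟨..|..⟩ = √(1/2)·(1) = +0.707107

+0.707107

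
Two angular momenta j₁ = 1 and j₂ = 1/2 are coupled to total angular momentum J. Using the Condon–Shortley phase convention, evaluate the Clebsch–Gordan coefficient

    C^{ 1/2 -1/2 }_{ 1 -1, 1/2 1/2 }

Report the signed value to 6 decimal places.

−√(2/3) ≈ -0.816497

j₁+j₂−J=1  J+j₁−j₂=1  J−j₁+j₂=0  j₁+j₂+J+1=3
(j₁±m₁, j₂±m₂, J±M) = (0,2,1,0,0,1)
P² = 2/3
sum k=1..1:
  [1] −1/1 = -1
S = -1
C² = P²·S² = 2/3 ; C = -0.816497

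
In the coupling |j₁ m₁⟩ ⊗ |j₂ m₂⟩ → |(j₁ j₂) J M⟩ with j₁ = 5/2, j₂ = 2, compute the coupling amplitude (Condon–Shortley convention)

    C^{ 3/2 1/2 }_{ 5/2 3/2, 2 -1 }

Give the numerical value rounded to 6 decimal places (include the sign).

j₁+j₂−J=3  J+j₁−j₂=2  J−j₁+j₂=1  j₁+j₂+J+1=7
(j₁±m₁, j₂±m₂, J±M) = (4,1,1,3,2,1)
P² = 96/35
sum k=0..1:
  [0] +1/6 = 1/6
  [1] −1/4 = -1/4
S = -1/12
C² = P²·S² = 2/105 ; C = -0.138013

−√(2/105) = -0.138013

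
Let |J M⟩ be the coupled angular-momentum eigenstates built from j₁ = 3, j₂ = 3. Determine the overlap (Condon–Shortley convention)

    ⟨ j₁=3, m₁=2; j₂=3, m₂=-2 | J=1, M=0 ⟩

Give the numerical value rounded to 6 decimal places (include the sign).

-0.377964  (= −√(1/7))

triangle: 5!×1!×1!/8! = 120/40320
(j±m)!: 5!×1!×1!×5!×1!×1! = 14400
prefactor² = (2J+1)×Δ×N² = 900/7
  k=0: +1/(0!×5!×1!×1!×0!×0!) = 1/120
  k=1: −1/(1!×4!×0!×0!×1!×1!) = -1/24
Σ = -1/30  ⇒  CG² = 900/7×(-1/30)² = 1/7
CG = −√(1/7) = -0.377964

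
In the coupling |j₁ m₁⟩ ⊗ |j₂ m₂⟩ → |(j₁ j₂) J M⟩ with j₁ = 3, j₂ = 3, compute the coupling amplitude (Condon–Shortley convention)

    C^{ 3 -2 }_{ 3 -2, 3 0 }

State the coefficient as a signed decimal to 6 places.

+0.408248

j₁+j₂−J=3  J+j₁−j₂=3  J−j₁+j₂=3  j₁+j₂+J+1=10
(j₁±m₁, j₂±m₂, J±M) = (1,5,3,3,1,5)
P² = 216
sum k=2..3:
  [2] +1/24 = 1/24
  [3] −1/72 = -1/72
S = 1/36
C² = P²·S² = 1/6 ; C = +0.408248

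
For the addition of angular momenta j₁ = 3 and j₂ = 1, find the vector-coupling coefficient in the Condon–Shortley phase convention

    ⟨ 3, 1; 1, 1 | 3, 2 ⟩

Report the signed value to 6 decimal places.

−√(5/12) = -0.645497

√[7·1!5!1!/8! · 4!2!2!0!5!1!] = √(240)
  +(−1)^1/∏(1,0,1,1,4,0)! = -1/24  (running -1/24)
⟨..|..⟩ = √(240)·(-1/24) = -0.645497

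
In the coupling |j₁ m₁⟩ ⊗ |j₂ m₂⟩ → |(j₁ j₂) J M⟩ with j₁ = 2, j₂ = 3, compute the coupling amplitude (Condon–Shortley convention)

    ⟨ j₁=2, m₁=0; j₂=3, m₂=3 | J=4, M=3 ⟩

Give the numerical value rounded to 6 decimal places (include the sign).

triangle: 1!*3!*5!/10! = 720/3628800
(j±m)!: 2!*2!*6!*0!*7!*1! = 14515200
prefactor² = (2J+1)*Δ*N² = 25920
  k=1: −1/(1!*0!*1!*5!*2!*0!) = -1/240
Σ = -1/240  ⇒  CG² = 25920*(-1/240)² = 9/20
CG = −√(9/20) = -0.670820

-0.670820  (= −√(9/20))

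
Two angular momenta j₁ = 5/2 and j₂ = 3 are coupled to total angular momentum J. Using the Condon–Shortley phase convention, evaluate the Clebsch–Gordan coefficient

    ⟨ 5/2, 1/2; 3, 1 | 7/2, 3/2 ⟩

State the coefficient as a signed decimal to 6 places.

√[8·2!3!4!/10! · 3!2!4!2!5!2!] = √(3072/35)
  +(−1)^0/∏(0,2,2,4,1,0)! = 1/96  (running 1/96)
  +(−1)^1/∏(1,1,1,3,2,1)! = -1/12  (running -7/96)
  +(−1)^2/∏(2,0,0,2,3,2)! = 1/48  (running -5/96)
⟨..|..⟩ = √(3072/35)·(-5/96) = -0.487950

−√(5/21) = -0.487950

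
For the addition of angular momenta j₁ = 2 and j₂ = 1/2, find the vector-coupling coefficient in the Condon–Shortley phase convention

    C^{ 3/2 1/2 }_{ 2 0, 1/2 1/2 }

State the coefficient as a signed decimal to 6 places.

triangle: 1!·3!·0!/5! = 6/120
(j±m)!: 2!·2!·1!·0!·2!·1! = 8
prefactor² = (2J+1)·Δ·N² = 8/5
  k=1: −1/(1!·0!·1!·0!·2!·0!) = -1/2
Σ = -1/2  ⇒  CG² = 8/5·(-1/2)² = 2/5
CG = −√(2/5) = -0.632456

−√(2/5) ≈ -0.632456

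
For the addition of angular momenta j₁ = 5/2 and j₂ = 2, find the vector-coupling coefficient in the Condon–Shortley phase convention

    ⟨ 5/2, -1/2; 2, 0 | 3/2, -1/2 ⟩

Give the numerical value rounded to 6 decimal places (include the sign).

+0.239046  (= +√(2/35))

triangle: 3!×2!×1!/7! = 12/5040
(j±m)!: 2!×3!×2!×2!×1!×2! = 96
prefactor² = (2J+1)×Δ×N² = 32/35
  k=1: −1/(1!×2!×2!×1!×0!×0!) = -1/4
  k=2: +1/(2!×1!×1!×0!×1!×1!) = 1/2
Σ = 1/4  ⇒  CG² = 32/35×1/4² = 2/35
CG = +√(2/35) = +0.239046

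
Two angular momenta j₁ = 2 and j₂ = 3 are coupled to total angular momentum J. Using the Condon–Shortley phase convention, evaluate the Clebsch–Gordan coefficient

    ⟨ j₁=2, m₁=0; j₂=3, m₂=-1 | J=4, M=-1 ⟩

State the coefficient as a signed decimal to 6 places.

triangle: 1!·3!·5!/10! = 720/3628800
(j±m)!: 2!·2!·2!·4!·3!·5! = 138240
prefactor² = (2J+1)·Δ·N² = 1728/7
  k=0: +1/(0!·1!·2!·2!·1!·3!) = 1/24
  k=1: −1/(1!·0!·1!·1!·2!·4!) = -1/48
Σ = 1/48  ⇒  CG² = 1728/7·1/48² = 3/28
CG = +√(3/28) = +0.327327

+0.327327  (= +√(3/28))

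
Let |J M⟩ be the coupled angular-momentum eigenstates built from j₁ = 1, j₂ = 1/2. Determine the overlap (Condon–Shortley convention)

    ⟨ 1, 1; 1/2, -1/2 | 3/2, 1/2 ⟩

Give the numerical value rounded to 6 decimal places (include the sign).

triangle: 0!×2!×1!/4! = 2/24
(j±m)!: 2!×0!×0!×1!×2!×1! = 4
prefactor² = (2J+1)×Δ×N² = 4/3
  k=0: +1/(0!×0!×0!×0!×2!×1!) = 1/2
Σ = 1/2  ⇒  CG² = 4/3×1/2² = 1/3
CG = +√(1/3) = +0.577350

+0.577350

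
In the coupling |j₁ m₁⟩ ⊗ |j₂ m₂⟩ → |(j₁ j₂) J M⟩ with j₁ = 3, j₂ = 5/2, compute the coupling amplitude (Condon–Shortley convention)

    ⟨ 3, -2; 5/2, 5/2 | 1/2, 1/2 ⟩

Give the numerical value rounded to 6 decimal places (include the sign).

triangle: 5!*1!*0!/7! = 120/5040
(j±m)!: 1!*5!*5!*0!*1!*0! = 14400
prefactor² = (2J+1)*Δ*N² = 4800/7
  k=5: −1/(5!*0!*0!*0!*1!*0!) = -1/120
Σ = -1/120  ⇒  CG² = 4800/7*(-1/120)² = 1/21
CG = −√(1/21) = -0.218218

−√(1/21) = -0.218218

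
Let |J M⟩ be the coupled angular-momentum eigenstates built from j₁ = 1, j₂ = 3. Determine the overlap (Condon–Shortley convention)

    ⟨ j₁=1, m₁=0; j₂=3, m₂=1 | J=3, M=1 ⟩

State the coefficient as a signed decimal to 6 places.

triangle: 1!*1!*5!/8! = 120/40320
(j±m)!: 1!*1!*4!*2!*4!*2! = 2304
prefactor² = (2J+1)*Δ*N² = 48
  k=0: +1/(0!*1!*1!*4!*0!*1!) = 1/24
  k=1: −1/(1!*0!*0!*3!*1!*2!) = -1/12
Σ = -1/24  ⇒  CG² = 48*(-1/24)² = 1/12
CG = −√(1/12) = -0.288675

-0.288675  (= −√(1/12))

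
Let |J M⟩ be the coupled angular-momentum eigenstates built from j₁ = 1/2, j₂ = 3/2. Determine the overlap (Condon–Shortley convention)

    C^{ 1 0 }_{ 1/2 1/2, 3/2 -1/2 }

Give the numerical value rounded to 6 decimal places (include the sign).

+√(1/2) = +0.707107

j₁+j₂−J=1  J+j₁−j₂=0  J−j₁+j₂=2  j₁+j₂+J+1=4
(j₁±m₁, j₂±m₂, J±M) = (1,0,1,2,1,1)
P² = 1/2
sum k=0..0:
  [0] +1/1 = 1
S = 1
C² = P²·S² = 1/2 ; C = +0.707107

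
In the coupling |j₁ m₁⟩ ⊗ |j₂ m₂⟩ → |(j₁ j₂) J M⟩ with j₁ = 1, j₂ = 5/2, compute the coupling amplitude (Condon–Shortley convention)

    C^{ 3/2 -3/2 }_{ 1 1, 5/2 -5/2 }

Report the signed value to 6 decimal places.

j₁+j₂−J=2  J+j₁−j₂=0  J−j₁+j₂=3  j₁+j₂+J+1=6
(j₁±m₁, j₂±m₂, J±M) = (2,0,0,5,0,3)
P² = 96
sum k=0..0:
  [0] +1/12 = 1/12
S = 1/12
C² = P²·S² = 2/3 ; C = +0.816497

+√(2/3) ≈ +0.816497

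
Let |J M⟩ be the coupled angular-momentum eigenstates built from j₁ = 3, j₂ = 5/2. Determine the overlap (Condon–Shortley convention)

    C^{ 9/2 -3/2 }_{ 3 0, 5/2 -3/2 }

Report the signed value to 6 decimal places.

+0.540562

√[10·1!5!4!/11! · 3!3!1!4!3!6!] = √(207360/77)
  +(−1)^0/∏(0,1,3,1,2,3)! = 1/72  (running 1/72)
  +(−1)^1/∏(1,0,2,0,3,4)! = -1/288  (running 1/96)
⟨..|..⟩ = √(207360/77)·(1/96) = +0.540562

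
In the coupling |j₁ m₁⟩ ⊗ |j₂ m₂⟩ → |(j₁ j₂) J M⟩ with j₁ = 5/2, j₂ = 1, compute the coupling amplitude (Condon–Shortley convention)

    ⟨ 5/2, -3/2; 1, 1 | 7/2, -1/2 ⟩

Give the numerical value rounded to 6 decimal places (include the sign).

+0.377964  (= +√(1/7))

j₁+j₂−J=0  J+j₁−j₂=5  J−j₁+j₂=2  j₁+j₂+J+1=8
(j₁±m₁, j₂±m₂, J±M) = (1,4,2,0,3,4)
P² = 2304/7
sum k=0..0:
  [0] +1/48 = 1/48
S = 1/48
C² = P²·S² = 1/7 ; C = +0.377964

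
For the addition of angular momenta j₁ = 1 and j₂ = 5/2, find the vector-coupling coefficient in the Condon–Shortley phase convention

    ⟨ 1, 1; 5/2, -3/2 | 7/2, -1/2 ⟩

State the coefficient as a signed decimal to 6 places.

+√(1/7) ≈ +0.377964

√[8·0!2!5!/8! · 2!0!1!4!3!4!] = √(2304/7)
  +(−1)^0/∏(0,0,0,1,2,4)! = 1/48  (running 1/48)
⟨..|..⟩ = √(2304/7)·(1/48) = +0.377964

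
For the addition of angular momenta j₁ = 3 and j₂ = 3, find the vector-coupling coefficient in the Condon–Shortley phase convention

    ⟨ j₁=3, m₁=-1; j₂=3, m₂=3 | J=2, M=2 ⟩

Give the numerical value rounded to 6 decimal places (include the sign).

+0.345033  (= +√(5/42))

triangle: 4!*2!*2!/9! = 96/362880
(j±m)!: 2!*4!*6!*0!*4!*0! = 829440
prefactor² = (2J+1)*Δ*N² = 7680/7
  k=4: +1/(4!*0!*0!*2!*2!*0!) = 1/96
Σ = 1/96  ⇒  CG² = 7680/7*1/96² = 5/42
CG = +√(5/42) = +0.345033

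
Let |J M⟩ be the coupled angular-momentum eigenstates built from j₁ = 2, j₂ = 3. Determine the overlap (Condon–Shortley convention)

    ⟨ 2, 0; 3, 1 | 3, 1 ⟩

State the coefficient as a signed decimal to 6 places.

−√(3/20) ≈ -0.387298

√[7·2!2!4!/9! · 2!2!4!2!4!2!] = √(256/15)
  +(−1)^0/∏(0,2,2,4,0,0)! = 1/96  (running 1/96)
  +(−1)^1/∏(1,1,1,3,1,1)! = -1/6  (running -5/32)
  +(−1)^2/∏(2,0,0,2,2,2)! = 1/16  (running -3/32)
⟨..|..⟩ = √(256/15)·(-3/32) = -0.387298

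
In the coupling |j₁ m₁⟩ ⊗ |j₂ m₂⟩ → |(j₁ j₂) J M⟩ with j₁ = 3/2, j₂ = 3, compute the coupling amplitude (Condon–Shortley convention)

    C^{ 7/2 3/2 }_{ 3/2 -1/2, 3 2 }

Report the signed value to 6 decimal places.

√[8·1!2!5!/9! · 1!2!5!1!5!2!] = √(6400/21)
  +(−1)^0/∏(0,1,2,5,0,0)! = 1/240  (running 1/240)
  +(−1)^1/∏(1,0,1,4,1,1)! = -1/24  (running -3/80)
⟨..|..⟩ = √(6400/21)·(-3/80) = -0.654654

-0.654654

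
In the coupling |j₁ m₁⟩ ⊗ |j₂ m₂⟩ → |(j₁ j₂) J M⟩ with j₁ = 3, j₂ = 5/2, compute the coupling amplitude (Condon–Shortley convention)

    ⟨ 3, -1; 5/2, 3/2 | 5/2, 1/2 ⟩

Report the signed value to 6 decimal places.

triangle: 3!·3!·2!/9! = 72/362880
(j±m)!: 2!·4!·4!·1!·3!·2! = 13824
prefactor² = (2J+1)·Δ·N² = 576/35
  k=2: +1/(2!·1!·2!·2!·1!·0!) = 1/8
  k=3: −1/(3!·0!·1!·1!·2!·1!) = -1/12
Σ = 1/24  ⇒  CG² = 576/35·1/24² = 1/35
CG = +√(1/35) = +0.169031

+0.169031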